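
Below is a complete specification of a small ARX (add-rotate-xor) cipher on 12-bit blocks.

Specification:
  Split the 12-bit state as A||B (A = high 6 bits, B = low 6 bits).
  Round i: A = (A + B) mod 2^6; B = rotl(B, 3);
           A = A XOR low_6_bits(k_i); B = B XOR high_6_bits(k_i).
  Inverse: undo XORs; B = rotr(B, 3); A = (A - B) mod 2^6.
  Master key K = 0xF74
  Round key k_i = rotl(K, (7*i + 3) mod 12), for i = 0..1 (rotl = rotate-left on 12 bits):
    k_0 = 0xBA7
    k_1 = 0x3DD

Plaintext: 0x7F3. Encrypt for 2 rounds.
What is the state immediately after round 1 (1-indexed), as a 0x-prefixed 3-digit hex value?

s_0 = plaintext = 0x7F3
s_1 = Round(s_0, k_0) = 0xD70
s_2 = Round(s_1, k_1) = 0xE09

0xD70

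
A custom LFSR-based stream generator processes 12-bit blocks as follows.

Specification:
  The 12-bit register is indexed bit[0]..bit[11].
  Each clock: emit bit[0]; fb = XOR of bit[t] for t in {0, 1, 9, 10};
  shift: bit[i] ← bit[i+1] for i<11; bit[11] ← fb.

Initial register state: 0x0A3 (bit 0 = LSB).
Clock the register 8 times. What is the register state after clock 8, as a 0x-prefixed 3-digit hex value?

0x8A0

reg_0 = 0x0A3
clock 1: out=1, reg = 0x051
clock 2: out=1, reg = 0x828
clock 3: out=0, reg = 0x414
clock 4: out=0, reg = 0xA0A
clock 5: out=0, reg = 0x505
clock 6: out=1, reg = 0x282
clock 7: out=0, reg = 0x141
clock 8: out=1, reg = 0x8A0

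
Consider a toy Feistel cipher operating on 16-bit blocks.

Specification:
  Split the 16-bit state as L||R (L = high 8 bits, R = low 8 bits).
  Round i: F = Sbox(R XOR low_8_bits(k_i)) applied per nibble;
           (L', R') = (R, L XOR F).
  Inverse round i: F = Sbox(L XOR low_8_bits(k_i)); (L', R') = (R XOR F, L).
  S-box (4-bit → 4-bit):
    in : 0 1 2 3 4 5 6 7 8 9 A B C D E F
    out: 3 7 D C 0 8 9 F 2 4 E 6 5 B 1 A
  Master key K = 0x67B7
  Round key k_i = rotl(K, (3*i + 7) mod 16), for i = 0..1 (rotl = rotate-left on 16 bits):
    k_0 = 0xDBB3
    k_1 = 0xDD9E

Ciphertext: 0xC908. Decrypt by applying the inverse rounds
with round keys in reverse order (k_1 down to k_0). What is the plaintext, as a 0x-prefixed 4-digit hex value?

s_0 = ciphertext = 0xC908
s_1 = InvRound(s_0, k_1) = 0x87C9
s_2 = InvRound(s_1, k_0) = 0x0987

0x0987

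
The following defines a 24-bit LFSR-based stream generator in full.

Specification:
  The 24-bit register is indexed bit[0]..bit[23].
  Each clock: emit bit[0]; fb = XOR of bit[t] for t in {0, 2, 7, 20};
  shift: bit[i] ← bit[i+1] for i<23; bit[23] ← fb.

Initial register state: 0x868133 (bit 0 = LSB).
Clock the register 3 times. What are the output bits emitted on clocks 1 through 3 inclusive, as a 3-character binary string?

reg_0 = 0x868133
clock 1: out=1, reg = 0xC34099
clock 2: out=1, reg = 0x61A04C
clock 3: out=0, reg = 0xB0D026

110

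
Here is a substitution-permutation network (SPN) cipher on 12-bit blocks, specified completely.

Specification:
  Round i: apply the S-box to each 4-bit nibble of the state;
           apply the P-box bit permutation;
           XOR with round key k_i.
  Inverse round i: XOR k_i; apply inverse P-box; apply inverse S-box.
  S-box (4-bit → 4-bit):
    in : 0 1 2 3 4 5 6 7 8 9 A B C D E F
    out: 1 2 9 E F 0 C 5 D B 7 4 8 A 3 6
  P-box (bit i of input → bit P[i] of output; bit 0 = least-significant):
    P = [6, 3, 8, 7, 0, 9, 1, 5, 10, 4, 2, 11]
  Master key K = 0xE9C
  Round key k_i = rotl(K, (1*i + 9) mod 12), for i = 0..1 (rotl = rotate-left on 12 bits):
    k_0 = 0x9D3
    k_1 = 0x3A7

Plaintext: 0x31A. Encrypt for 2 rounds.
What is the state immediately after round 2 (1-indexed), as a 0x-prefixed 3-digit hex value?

s_0 = plaintext = 0x31A
s_1 = Round(s_0, k_0) = 0x28F
s_2 = Round(s_1, k_1) = 0xE8C

0xE8C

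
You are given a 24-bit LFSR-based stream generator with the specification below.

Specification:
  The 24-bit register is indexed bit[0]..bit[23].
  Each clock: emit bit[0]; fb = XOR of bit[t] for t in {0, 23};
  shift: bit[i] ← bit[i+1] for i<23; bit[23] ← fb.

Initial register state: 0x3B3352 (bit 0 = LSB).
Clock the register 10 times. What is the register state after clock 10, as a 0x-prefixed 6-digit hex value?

0xB38ECC

reg_0 = 0x3B3352
clock 1: out=0, reg = 0x1D99A9
clock 2: out=1, reg = 0x8ECCD4
clock 3: out=0, reg = 0xC7666A
clock 4: out=0, reg = 0xE3B335
clock 5: out=1, reg = 0x71D99A
clock 6: out=0, reg = 0x38ECCD
clock 7: out=1, reg = 0x9C7666
clock 8: out=0, reg = 0xCE3B33
clock 9: out=1, reg = 0x671D99
clock 10: out=1, reg = 0xB38ECC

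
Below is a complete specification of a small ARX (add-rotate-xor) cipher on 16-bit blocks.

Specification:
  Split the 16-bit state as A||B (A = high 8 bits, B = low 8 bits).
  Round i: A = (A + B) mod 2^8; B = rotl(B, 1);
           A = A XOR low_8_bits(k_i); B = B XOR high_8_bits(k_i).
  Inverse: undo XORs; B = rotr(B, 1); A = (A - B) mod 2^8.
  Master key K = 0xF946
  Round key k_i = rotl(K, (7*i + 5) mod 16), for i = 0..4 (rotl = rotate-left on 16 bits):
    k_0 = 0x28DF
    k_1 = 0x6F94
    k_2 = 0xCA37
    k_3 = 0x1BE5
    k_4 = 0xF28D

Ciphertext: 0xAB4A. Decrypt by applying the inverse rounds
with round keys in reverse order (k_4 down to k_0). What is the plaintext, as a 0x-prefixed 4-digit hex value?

0x97E2

s_0 = ciphertext = 0xAB4A
s_1 = InvRound(s_0, k_4) = 0xCA5C
s_2 = InvRound(s_1, k_3) = 0x8CA3
s_3 = InvRound(s_2, k_2) = 0x07B4
s_4 = InvRound(s_3, k_1) = 0xA6ED
s_5 = InvRound(s_4, k_0) = 0x97E2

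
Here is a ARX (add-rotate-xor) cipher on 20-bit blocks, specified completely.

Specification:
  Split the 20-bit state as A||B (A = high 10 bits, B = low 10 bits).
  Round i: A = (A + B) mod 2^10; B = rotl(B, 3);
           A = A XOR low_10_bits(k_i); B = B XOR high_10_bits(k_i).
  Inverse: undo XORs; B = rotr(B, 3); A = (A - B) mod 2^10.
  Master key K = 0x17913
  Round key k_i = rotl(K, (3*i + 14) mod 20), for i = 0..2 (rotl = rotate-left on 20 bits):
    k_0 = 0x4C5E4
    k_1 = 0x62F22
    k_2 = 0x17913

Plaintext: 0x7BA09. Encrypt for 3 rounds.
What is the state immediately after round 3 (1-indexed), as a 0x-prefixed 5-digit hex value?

s_0 = plaintext = 0x7BA09
s_1 = Round(s_0, k_0) = 0x84D7D
s_2 = Round(s_1, k_1) = 0x2CA61
s_3 = Round(s_2, k_2) = 0x80352

0x80352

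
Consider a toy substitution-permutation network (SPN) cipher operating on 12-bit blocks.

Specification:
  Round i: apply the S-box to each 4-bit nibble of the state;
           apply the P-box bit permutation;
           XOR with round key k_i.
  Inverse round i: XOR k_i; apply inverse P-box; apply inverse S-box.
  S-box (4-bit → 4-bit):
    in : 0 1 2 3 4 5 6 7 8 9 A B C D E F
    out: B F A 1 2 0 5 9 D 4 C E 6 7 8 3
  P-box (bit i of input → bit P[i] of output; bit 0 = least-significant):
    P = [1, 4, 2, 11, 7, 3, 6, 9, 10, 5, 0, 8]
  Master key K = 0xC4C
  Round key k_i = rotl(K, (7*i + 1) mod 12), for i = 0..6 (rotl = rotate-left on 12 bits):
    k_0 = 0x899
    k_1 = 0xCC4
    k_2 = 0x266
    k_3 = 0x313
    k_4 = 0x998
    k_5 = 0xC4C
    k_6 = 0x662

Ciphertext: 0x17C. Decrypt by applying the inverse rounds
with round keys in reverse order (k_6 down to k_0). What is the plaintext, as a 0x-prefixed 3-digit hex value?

0x39D

s_0 = ciphertext = 0x17C
s_1 = InvRound(s_0, k_6) = 0x72D
s_2 = InvRound(s_1, k_5) = 0xBAE
s_3 = InvRound(s_2, k_4) = 0x4ED
s_4 = InvRound(s_3, k_3) = 0x01D
s_5 = InvRound(s_4, k_2) = 0xCBF
s_6 = InvRound(s_5, k_1) = 0xCCF
s_7 = InvRound(s_6, k_0) = 0x39D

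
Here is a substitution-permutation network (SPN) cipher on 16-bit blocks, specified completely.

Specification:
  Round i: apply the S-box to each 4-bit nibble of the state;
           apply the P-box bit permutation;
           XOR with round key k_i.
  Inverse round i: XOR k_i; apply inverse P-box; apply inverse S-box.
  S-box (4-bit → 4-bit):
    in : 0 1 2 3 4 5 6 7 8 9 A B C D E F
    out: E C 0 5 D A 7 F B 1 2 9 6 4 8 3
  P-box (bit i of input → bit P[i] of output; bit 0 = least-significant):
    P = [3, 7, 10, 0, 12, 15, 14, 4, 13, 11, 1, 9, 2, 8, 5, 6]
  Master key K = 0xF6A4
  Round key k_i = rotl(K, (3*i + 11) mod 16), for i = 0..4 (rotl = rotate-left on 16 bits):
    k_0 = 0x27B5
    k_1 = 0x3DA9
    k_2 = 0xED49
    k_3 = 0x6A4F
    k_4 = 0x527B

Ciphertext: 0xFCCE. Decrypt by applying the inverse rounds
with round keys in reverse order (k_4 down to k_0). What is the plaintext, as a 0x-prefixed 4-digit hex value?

s_0 = ciphertext = 0xFCCE
s_1 = InvRound(s_0, k_4) = 0x3850
s_2 = InvRound(s_1, k_3) = 0x914B
s_3 = InvRound(s_2, k_2) = 0x263D
s_4 = InvRound(s_3, k_1) = 0xF5BA
s_5 = InvRound(s_4, k_0) = 0x916B

0x916B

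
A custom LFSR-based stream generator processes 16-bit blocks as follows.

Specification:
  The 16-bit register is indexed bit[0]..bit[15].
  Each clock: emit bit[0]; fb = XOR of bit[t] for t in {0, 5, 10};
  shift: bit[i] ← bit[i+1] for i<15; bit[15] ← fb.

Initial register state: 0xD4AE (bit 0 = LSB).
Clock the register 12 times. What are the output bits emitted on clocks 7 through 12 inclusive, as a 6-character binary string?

010010

reg_0 = 0xD4AE
clock 1: out=0, reg = 0x6A57
clock 2: out=1, reg = 0xB52B
clock 3: out=1, reg = 0xDA95
clock 4: out=1, reg = 0xED4A
clock 5: out=0, reg = 0xF6A5
clock 6: out=1, reg = 0xFB52
clock 7: out=0, reg = 0x7DA9
clock 8: out=1, reg = 0xBED4
clock 9: out=0, reg = 0xDF6A
clock 10: out=0, reg = 0x6FB5
clock 11: out=1, reg = 0xB7DA
clock 12: out=0, reg = 0xDBED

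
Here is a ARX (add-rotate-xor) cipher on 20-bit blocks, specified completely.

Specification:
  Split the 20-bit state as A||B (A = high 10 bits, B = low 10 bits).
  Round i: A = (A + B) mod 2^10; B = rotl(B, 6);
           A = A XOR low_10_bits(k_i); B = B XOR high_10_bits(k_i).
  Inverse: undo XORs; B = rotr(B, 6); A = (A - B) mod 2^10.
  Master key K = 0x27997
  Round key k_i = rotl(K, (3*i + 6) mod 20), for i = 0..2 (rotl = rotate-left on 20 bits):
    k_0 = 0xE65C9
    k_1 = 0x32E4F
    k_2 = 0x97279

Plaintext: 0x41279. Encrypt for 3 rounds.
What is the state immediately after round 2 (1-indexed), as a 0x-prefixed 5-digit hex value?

0xBF754

s_0 = plaintext = 0x41279
s_1 = Round(s_0, k_0) = 0xAD1FE
s_2 = Round(s_1, k_1) = 0xBF754
s_3 = Round(s_2, k_2) = 0x0A369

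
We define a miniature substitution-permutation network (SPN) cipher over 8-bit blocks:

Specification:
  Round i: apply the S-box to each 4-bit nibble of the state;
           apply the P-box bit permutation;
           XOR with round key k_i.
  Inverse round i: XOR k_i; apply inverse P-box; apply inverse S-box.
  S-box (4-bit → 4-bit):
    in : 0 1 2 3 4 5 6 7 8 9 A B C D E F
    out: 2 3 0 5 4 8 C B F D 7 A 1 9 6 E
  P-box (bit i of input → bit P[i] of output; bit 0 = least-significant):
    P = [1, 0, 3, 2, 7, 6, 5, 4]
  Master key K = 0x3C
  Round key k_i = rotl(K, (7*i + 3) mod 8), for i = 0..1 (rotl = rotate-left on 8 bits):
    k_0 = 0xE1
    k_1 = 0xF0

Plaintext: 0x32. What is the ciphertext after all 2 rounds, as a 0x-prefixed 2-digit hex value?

0xD3

s_0 = plaintext = 0x32
s_1 = Round(s_0, k_0) = 0x41
s_2 = Round(s_1, k_1) = 0xD3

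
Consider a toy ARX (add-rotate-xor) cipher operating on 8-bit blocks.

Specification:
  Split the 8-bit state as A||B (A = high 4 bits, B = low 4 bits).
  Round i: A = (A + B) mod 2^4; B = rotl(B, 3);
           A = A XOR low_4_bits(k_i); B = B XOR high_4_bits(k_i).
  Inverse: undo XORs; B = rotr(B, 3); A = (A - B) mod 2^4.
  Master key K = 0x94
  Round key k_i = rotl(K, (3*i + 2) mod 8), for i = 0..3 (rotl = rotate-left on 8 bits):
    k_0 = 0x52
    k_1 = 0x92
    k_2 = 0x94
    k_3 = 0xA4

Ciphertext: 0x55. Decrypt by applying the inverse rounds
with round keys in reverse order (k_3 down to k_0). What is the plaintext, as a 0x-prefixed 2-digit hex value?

s_0 = ciphertext = 0x55
s_1 = InvRound(s_0, k_3) = 0x2F
s_2 = InvRound(s_1, k_2) = 0xAC
s_3 = InvRound(s_2, k_1) = 0xEA
s_4 = InvRound(s_3, k_0) = 0xDF

0xDF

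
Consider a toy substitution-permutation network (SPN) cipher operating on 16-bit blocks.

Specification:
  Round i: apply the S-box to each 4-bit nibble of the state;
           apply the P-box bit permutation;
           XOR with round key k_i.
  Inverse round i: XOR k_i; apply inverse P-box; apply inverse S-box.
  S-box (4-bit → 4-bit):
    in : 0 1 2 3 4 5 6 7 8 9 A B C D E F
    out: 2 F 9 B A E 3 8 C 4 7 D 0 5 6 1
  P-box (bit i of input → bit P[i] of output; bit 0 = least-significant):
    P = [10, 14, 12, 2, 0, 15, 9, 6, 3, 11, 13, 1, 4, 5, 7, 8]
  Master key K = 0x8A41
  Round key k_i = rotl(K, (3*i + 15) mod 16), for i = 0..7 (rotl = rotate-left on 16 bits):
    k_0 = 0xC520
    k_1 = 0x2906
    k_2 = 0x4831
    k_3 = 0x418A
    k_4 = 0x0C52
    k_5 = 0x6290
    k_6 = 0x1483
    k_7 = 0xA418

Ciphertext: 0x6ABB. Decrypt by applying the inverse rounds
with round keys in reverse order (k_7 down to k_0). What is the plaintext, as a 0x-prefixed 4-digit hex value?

s_0 = ciphertext = 0x6ABB
s_1 = InvRound(s_0, k_7) = 0xE4A6
s_2 = InvRound(s_1, k_6) = 0x0965
s_3 = InvRound(s_2, k_5) = 0x1EB4
s_4 = InvRound(s_3, k_4) = 0xE788
s_5 = InvRound(s_4, k_3) = 0xC8EF
s_6 = InvRound(s_5, k_2) = 0xD247
s_7 = InvRound(s_6, k_1) = 0x7E1E
s_8 = InvRound(s_7, k_0) = 0x31E8

0x31E8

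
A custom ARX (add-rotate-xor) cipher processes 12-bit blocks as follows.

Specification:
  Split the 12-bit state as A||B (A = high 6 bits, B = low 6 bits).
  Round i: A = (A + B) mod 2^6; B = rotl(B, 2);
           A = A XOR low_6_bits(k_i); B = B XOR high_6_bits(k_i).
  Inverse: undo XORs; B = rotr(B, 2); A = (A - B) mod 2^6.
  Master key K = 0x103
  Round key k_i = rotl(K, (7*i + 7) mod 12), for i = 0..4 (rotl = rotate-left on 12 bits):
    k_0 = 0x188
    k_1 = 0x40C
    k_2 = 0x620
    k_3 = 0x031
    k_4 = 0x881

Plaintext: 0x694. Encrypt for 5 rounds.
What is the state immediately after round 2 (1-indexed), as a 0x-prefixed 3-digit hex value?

0xC4D

s_0 = plaintext = 0x694
s_1 = Round(s_0, k_0) = 0x997
s_2 = Round(s_1, k_1) = 0xC4D
s_3 = Round(s_2, k_2) = 0x7AC
s_4 = Round(s_3, k_3) = 0xEF2
s_5 = Round(s_4, k_4) = 0xB29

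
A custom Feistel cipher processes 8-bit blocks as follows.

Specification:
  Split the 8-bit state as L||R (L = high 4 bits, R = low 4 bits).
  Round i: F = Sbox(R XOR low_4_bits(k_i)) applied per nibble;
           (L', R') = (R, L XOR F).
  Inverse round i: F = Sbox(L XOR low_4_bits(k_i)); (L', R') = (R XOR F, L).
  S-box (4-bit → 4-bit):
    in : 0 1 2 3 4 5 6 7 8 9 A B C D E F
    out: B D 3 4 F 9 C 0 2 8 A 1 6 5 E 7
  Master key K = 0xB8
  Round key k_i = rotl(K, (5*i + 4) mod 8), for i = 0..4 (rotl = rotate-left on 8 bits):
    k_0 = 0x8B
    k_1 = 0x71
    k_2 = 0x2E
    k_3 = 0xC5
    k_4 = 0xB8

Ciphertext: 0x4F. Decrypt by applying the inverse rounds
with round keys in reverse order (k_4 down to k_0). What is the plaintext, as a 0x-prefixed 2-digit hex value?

0xFC

s_0 = ciphertext = 0x4F
s_1 = InvRound(s_0, k_4) = 0x94
s_2 = InvRound(s_1, k_3) = 0x29
s_3 = InvRound(s_2, k_2) = 0xF2
s_4 = InvRound(s_3, k_1) = 0xCF
s_5 = InvRound(s_4, k_0) = 0xFC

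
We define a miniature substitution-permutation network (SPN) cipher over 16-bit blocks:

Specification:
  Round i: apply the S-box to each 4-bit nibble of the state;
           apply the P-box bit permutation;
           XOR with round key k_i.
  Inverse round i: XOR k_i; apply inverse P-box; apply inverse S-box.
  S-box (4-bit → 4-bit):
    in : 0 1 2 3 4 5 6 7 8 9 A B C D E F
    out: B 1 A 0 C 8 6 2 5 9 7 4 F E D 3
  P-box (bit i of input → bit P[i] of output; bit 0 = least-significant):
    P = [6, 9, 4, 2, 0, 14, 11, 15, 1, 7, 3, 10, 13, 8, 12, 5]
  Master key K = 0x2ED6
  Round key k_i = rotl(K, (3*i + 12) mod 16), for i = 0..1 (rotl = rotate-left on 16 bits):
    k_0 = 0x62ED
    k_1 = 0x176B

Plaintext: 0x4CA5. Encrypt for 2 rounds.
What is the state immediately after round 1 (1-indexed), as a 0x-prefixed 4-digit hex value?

0x3E42

s_0 = plaintext = 0x4CA5
s_1 = Round(s_0, k_0) = 0x3E42
s_2 = Round(s_1, k_1) = 0x9965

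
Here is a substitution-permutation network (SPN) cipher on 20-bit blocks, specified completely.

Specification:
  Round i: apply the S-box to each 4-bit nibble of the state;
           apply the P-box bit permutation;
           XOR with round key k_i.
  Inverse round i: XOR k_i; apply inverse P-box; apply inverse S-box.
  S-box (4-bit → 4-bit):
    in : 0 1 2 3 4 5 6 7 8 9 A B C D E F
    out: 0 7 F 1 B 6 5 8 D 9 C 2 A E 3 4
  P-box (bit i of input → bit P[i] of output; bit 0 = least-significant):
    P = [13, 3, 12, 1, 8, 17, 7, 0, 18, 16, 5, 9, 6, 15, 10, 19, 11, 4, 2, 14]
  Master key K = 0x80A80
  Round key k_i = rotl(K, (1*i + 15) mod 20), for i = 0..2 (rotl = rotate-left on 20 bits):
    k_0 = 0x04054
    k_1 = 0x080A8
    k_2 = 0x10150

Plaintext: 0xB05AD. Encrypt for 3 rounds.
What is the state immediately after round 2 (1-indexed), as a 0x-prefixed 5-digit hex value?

0x21DBC

s_0 = plaintext = 0xB05AD
s_1 = Round(s_0, k_0) = 0x150EF
s_2 = Round(s_1, k_1) = 0x21DBC
s_3 = Round(s_2, k_2) = 0x2CF2E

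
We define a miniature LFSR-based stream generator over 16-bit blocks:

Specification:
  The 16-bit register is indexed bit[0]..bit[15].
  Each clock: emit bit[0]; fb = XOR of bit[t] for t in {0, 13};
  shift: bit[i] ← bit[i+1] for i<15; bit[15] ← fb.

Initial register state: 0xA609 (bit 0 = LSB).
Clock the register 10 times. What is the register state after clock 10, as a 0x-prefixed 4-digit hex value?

reg_0 = 0xA609
clock 1: out=1, reg = 0x5304
clock 2: out=0, reg = 0x2982
clock 3: out=0, reg = 0x94C1
clock 4: out=1, reg = 0xCA60
clock 5: out=0, reg = 0x6530
clock 6: out=0, reg = 0xB298
clock 7: out=0, reg = 0xD94C
clock 8: out=0, reg = 0x6CA6
clock 9: out=0, reg = 0xB653
clock 10: out=1, reg = 0x5B29

0x5B29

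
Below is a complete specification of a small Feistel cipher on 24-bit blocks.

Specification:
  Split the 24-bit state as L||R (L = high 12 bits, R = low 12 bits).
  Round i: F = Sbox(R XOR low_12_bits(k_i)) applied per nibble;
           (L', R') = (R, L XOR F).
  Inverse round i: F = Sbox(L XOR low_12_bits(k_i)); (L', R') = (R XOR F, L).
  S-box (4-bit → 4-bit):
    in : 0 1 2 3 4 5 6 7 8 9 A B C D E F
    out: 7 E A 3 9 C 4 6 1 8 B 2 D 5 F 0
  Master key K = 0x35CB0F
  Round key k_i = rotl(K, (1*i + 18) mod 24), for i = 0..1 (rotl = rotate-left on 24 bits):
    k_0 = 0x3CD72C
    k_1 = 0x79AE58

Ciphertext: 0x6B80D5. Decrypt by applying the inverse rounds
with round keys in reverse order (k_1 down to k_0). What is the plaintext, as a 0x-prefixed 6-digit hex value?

s_0 = ciphertext = 0x6B80D5
s_1 = InvRound(s_0, k_1) = 0x1226B8
s_2 = InvRound(s_1, k_0) = 0x2C7122

0x2C7122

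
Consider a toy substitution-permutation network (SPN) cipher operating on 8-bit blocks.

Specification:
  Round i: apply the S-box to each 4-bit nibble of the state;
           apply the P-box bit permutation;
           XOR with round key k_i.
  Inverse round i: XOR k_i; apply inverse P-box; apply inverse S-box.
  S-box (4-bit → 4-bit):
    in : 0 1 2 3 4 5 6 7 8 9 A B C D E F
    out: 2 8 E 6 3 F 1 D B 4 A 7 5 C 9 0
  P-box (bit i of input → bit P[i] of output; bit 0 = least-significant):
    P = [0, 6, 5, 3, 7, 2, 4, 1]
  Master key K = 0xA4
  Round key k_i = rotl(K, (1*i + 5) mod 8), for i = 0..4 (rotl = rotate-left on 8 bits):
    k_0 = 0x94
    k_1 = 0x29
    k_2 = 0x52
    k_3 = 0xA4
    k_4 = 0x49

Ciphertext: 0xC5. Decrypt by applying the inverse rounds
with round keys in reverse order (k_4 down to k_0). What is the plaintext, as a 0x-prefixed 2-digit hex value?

0x6A

s_0 = ciphertext = 0xC5
s_1 = InvRound(s_0, k_4) = 0x41
s_2 = InvRound(s_1, k_3) = 0x4B
s_3 = InvRound(s_2, k_2) = 0x9E
s_4 = InvRound(s_3, k_1) = 0x5C
s_5 = InvRound(s_4, k_0) = 0x6A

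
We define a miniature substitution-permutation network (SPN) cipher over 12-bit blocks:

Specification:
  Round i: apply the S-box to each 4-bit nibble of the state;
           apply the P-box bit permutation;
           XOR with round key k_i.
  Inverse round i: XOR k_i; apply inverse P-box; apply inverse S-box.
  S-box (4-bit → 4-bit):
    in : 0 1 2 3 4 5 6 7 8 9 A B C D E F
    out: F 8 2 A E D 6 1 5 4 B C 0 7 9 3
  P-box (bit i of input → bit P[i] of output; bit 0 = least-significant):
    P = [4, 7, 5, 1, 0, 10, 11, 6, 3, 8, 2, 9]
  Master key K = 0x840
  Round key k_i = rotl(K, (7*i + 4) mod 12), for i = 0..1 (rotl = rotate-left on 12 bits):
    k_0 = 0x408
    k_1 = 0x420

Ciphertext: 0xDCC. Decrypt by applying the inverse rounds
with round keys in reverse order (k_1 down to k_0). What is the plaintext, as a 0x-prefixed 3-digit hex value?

s_0 = ciphertext = 0xDCC
s_1 = InvRound(s_0, k_1) = 0xDB6
s_2 = InvRound(s_1, k_0) = 0xD90

0xD90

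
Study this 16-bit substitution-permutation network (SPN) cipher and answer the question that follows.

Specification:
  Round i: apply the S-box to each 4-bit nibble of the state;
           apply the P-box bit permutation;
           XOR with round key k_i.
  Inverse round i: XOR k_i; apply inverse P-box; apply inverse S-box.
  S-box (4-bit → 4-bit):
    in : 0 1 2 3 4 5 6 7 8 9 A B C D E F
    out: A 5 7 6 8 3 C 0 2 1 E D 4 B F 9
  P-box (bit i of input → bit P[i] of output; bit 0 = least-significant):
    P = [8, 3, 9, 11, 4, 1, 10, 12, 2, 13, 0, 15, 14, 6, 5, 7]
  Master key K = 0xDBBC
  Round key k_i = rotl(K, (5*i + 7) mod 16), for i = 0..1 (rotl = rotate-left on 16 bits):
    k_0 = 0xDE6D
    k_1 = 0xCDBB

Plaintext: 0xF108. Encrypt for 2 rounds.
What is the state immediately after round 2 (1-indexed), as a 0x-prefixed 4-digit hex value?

s_0 = plaintext = 0xF108
s_1 = Round(s_0, k_0) = 0x8EE2
s_2 = Round(s_1, k_1) = 0x7AE4

0x7AE4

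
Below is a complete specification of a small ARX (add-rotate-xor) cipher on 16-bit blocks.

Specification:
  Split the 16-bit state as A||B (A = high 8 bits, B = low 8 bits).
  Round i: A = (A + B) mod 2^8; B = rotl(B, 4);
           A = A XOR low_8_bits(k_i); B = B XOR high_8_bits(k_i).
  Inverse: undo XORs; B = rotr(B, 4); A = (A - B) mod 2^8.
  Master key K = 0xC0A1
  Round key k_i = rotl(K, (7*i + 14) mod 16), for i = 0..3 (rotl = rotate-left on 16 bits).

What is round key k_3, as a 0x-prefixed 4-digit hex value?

0x050E

K = 0xC0A1
k_0 = rotl(K, (7*0+14) mod 16) = rotl(K, 14) = 0x7028
k_1 = rotl(K, (7*1+14) mod 16) = rotl(K, 5) = 0x1438
k_2 = rotl(K, (7*2+14) mod 16) = rotl(K, 12) = 0x1C0A
k_3 = rotl(K, (7*3+14) mod 16) = rotl(K, 3) = 0x050E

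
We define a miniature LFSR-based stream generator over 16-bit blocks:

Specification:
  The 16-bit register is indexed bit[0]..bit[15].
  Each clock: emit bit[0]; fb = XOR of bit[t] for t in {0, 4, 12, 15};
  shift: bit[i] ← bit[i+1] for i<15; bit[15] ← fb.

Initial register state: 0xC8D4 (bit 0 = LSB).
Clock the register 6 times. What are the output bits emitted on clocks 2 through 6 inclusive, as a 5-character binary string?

reg_0 = 0xC8D4
clock 1: out=0, reg = 0x646A
clock 2: out=0, reg = 0x3235
clock 3: out=1, reg = 0x991A
clock 4: out=0, reg = 0xCC8D
clock 5: out=1, reg = 0x6646
clock 6: out=0, reg = 0x3323

01010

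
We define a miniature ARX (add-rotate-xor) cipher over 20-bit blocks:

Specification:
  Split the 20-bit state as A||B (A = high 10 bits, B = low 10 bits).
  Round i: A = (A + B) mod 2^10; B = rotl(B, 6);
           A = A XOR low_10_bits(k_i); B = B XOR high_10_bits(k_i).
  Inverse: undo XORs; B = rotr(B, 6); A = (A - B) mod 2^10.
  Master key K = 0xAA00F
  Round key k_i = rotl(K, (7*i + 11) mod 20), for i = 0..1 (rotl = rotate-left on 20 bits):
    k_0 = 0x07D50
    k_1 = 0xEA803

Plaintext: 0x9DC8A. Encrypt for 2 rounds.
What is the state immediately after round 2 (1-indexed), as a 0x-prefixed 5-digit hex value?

0x3AE43

s_0 = plaintext = 0x9DC8A
s_1 = Round(s_0, k_0) = 0x94697
s_2 = Round(s_1, k_1) = 0x3AE43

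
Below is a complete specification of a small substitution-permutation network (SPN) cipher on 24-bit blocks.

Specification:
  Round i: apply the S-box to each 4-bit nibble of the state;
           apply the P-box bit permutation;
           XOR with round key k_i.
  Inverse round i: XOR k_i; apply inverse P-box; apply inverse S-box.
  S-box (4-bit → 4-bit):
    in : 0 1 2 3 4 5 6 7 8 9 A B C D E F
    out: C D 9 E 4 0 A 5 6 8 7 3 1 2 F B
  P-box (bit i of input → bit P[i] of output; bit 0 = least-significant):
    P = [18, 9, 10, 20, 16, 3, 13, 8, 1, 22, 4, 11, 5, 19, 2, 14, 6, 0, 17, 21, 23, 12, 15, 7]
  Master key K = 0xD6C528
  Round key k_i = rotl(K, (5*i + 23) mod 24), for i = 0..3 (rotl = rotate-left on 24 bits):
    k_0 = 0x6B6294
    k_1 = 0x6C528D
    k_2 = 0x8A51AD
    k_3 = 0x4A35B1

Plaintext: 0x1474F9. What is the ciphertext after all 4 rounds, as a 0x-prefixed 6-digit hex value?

0x15989C

s_0 = plaintext = 0x1474F9
s_1 = Round(s_0, k_0) = 0xF8E328
s_2 = Round(s_1, k_1) = 0xA70D38
s_3 = Round(s_2, k_2) = 0x48A6E1
s_4 = Round(s_3, k_3) = 0x15989C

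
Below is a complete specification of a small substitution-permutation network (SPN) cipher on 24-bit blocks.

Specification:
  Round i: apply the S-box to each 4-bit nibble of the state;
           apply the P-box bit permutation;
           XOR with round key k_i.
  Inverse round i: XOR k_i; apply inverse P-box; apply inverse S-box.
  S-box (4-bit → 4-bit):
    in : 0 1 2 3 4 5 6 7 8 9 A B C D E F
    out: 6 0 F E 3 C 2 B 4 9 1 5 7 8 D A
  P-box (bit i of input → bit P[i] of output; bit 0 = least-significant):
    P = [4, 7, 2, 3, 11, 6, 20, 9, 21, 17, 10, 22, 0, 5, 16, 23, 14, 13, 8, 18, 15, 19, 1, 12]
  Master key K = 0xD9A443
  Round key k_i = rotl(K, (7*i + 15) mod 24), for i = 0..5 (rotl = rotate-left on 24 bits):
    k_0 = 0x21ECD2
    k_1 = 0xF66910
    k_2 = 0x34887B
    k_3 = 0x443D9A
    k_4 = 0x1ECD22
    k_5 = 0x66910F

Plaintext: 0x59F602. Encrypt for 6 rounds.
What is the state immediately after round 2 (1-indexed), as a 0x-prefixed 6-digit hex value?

s_0 = plaintext = 0x59F602
s_1 = Round(s_0, k_0) = 0xB7BC2C
s_2 = Round(s_1, k_1) = 0xC187C7
s_3 = Round(s_2, k_2) = 0x4F00A1
s_4 = Round(s_3, k_3) = 0x4B91BA
s_5 = Round(s_4, k_4) = 0x860433
s_6 = Round(s_5, k_5) = 0x55B3E1

0xC187C7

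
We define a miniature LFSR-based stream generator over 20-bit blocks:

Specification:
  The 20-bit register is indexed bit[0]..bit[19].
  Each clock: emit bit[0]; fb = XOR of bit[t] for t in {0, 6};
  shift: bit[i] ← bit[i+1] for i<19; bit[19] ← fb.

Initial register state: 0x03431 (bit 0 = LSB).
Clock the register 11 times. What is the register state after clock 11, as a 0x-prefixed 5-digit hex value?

0x9C206

reg_0 = 0x03431
clock 1: out=1, reg = 0x81A18
clock 2: out=0, reg = 0x40D0C
clock 3: out=0, reg = 0x20686
clock 4: out=0, reg = 0x10343
clock 5: out=1, reg = 0x081A1
clock 6: out=1, reg = 0x840D0
clock 7: out=0, reg = 0xC2068
clock 8: out=0, reg = 0xE1034
clock 9: out=0, reg = 0x7081A
clock 10: out=0, reg = 0x3840D
clock 11: out=1, reg = 0x9C206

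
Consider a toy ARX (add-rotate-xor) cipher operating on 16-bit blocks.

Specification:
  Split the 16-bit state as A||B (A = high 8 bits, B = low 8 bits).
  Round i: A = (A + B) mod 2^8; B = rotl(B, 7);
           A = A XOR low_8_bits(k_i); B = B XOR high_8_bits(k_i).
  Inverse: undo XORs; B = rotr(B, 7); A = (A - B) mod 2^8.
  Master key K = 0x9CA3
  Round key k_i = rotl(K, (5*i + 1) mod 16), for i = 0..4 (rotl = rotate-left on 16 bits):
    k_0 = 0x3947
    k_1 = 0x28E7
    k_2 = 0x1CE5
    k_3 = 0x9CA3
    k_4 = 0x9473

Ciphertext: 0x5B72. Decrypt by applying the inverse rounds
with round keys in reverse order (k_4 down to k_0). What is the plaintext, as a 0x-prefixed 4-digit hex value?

0x3927

s_0 = ciphertext = 0x5B72
s_1 = InvRound(s_0, k_4) = 0x5BCD
s_2 = InvRound(s_1, k_3) = 0x56A2
s_3 = InvRound(s_2, k_2) = 0x367D
s_4 = InvRound(s_3, k_1) = 0x27AA
s_5 = InvRound(s_4, k_0) = 0x3927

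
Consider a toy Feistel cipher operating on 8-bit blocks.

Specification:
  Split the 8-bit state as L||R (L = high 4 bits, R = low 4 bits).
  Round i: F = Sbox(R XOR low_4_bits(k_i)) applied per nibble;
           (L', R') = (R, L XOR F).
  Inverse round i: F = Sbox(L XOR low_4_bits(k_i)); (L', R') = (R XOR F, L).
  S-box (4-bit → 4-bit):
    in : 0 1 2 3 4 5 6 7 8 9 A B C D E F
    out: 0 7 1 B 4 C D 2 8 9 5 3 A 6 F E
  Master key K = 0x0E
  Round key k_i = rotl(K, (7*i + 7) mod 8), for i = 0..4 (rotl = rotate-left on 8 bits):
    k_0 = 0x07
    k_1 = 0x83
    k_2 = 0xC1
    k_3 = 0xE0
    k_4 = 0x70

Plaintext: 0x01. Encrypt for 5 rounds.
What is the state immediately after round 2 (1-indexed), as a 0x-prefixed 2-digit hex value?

0xDE

s_0 = plaintext = 0x01
s_1 = Round(s_0, k_0) = 0x1D
s_2 = Round(s_1, k_1) = 0xDE
s_3 = Round(s_2, k_2) = 0xE3
s_4 = Round(s_3, k_3) = 0x35
s_5 = Round(s_4, k_4) = 0x5F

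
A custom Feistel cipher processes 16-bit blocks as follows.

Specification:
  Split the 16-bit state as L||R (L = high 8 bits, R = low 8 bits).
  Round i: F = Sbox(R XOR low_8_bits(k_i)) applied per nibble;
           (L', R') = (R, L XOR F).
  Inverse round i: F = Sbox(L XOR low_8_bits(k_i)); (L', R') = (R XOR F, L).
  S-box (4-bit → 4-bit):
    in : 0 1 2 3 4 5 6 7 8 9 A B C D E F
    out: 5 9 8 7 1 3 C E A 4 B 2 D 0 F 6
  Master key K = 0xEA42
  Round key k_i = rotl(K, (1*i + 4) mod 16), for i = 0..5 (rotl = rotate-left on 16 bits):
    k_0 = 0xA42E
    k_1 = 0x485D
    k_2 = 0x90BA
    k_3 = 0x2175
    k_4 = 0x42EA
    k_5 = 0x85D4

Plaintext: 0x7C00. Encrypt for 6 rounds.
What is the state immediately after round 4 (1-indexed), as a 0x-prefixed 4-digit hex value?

0xA0BC

s_0 = plaintext = 0x7C00
s_1 = Round(s_0, k_0) = 0x00F3
s_2 = Round(s_1, k_1) = 0xF3BF
s_3 = Round(s_2, k_2) = 0xBFA0
s_4 = Round(s_3, k_3) = 0xA0BC
s_5 = Round(s_4, k_4) = 0xBC9C
s_6 = Round(s_5, k_5) = 0x9CA6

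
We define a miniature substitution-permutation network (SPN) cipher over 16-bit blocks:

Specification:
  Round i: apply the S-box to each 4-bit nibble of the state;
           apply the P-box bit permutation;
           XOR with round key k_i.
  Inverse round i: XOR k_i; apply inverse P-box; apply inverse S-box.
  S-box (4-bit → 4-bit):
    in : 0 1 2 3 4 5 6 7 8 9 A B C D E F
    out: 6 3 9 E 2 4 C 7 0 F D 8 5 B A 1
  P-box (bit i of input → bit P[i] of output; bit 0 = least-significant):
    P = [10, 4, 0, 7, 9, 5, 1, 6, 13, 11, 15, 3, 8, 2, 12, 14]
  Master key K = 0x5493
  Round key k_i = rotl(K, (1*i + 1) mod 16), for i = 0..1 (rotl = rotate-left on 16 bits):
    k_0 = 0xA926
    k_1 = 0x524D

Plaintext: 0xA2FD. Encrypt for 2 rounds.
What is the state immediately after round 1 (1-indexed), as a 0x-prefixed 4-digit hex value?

0xDEBE

s_0 = plaintext = 0xA2FD
s_1 = Round(s_0, k_0) = 0xDEBE
s_2 = Round(s_1, k_1) = 0x1B91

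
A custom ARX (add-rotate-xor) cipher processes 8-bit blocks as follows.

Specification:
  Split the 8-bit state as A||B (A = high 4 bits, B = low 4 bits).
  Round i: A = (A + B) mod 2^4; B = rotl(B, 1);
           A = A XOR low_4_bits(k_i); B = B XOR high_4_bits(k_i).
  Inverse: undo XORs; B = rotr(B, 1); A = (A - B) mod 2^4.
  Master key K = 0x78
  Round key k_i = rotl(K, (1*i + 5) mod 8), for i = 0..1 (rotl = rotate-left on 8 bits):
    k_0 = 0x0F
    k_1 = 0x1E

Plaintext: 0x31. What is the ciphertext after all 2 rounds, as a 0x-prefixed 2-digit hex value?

s_0 = plaintext = 0x31
s_1 = Round(s_0, k_0) = 0xB2
s_2 = Round(s_1, k_1) = 0x35

0x35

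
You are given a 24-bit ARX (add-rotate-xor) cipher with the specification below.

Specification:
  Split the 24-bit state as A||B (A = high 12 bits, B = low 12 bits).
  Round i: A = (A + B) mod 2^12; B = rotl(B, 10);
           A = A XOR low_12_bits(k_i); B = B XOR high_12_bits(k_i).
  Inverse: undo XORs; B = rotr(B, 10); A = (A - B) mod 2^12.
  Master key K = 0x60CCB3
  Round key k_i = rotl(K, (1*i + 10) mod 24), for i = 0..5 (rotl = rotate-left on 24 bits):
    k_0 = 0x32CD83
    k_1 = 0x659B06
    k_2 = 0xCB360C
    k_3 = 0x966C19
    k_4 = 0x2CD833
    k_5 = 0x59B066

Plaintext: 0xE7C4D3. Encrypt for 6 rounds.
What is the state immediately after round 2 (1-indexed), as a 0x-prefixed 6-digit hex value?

s_0 = plaintext = 0xE7C4D3
s_1 = Round(s_0, k_0) = 0xECCE18
s_2 = Round(s_1, k_1) = 0x7E25DF
s_3 = Round(s_2, k_2) = 0xBCD1C4
s_4 = Round(s_3, k_3) = 0x188917
s_5 = Round(s_4, k_4) = 0x2ACC88
s_6 = Round(s_5, k_5) = 0xF526B9

0x7E25DF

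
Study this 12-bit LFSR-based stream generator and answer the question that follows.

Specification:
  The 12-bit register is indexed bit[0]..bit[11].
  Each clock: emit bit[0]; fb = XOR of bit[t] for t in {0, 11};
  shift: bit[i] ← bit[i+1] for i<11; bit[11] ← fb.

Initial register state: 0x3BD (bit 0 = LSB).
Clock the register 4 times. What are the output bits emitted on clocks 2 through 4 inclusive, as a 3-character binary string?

011

reg_0 = 0x3BD
clock 1: out=1, reg = 0x9DE
clock 2: out=0, reg = 0xCEF
clock 3: out=1, reg = 0x677
clock 4: out=1, reg = 0xB3B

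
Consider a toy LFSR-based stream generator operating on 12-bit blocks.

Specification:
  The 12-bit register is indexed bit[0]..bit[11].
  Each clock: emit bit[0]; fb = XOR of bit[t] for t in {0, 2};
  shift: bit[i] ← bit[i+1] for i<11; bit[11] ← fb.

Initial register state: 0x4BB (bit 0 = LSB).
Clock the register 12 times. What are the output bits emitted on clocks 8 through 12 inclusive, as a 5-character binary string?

reg_0 = 0x4BB
clock 1: out=1, reg = 0xA5D
clock 2: out=1, reg = 0x52E
clock 3: out=0, reg = 0xA97
clock 4: out=1, reg = 0x54B
clock 5: out=1, reg = 0xAA5
clock 6: out=1, reg = 0x552
clock 7: out=0, reg = 0x2A9
clock 8: out=1, reg = 0x954
clock 9: out=0, reg = 0xCAA
clock 10: out=0, reg = 0x655
clock 11: out=1, reg = 0x32A
clock 12: out=0, reg = 0x195

10010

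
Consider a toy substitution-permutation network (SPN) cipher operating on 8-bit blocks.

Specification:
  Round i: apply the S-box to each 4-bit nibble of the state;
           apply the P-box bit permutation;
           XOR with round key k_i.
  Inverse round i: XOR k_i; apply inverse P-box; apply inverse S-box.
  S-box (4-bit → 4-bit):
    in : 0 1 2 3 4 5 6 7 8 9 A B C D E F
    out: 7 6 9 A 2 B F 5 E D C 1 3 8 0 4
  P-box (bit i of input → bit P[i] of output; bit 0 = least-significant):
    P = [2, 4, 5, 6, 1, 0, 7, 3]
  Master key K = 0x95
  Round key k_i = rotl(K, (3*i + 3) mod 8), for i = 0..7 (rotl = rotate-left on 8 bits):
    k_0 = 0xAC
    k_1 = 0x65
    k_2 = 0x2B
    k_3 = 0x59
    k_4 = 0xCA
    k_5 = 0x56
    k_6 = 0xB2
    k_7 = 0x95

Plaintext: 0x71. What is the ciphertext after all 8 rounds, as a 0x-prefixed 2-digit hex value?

s_0 = plaintext = 0x71
s_1 = Round(s_0, k_0) = 0x1E
s_2 = Round(s_1, k_1) = 0xE4
s_3 = Round(s_2, k_2) = 0x3B
s_4 = Round(s_3, k_3) = 0x54
s_5 = Round(s_4, k_4) = 0xD1
s_6 = Round(s_5, k_5) = 0x6E
s_7 = Round(s_6, k_6) = 0x39
s_8 = Round(s_7, k_7) = 0xF8

0xF8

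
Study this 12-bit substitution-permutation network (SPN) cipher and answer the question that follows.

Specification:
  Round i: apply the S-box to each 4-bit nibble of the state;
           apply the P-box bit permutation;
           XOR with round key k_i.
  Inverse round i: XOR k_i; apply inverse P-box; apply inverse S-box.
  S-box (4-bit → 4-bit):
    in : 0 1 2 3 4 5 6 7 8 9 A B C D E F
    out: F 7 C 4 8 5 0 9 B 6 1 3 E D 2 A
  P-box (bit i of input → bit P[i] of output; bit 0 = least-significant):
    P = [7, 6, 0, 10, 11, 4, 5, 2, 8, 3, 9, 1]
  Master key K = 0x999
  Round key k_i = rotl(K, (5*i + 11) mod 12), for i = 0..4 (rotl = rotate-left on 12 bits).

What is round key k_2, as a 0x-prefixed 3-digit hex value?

0x333

K = 0x999
k_0 = rotl(K, (5*0+11) mod 12) = rotl(K, 11) = 0xCCC
k_1 = rotl(K, (5*1+11) mod 12) = rotl(K, 4) = 0x999
k_2 = rotl(K, (5*2+11) mod 12) = rotl(K, 9) = 0x333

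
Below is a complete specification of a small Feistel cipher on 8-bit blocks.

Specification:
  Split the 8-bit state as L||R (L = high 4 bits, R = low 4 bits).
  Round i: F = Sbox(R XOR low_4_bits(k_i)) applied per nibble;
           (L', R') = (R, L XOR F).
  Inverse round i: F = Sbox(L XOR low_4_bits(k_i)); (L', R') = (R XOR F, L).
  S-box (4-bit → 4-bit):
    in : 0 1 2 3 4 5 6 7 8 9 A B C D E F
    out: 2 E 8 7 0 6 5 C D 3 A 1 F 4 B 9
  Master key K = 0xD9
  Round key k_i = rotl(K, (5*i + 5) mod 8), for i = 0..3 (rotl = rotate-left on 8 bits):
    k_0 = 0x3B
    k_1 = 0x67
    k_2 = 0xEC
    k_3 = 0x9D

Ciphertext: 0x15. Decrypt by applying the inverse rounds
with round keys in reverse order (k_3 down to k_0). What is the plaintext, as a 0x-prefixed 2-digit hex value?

s_0 = ciphertext = 0x15
s_1 = InvRound(s_0, k_3) = 0xA1
s_2 = InvRound(s_1, k_2) = 0x4A
s_3 = InvRound(s_2, k_1) = 0xD4
s_4 = InvRound(s_3, k_0) = 0x1D

0x1D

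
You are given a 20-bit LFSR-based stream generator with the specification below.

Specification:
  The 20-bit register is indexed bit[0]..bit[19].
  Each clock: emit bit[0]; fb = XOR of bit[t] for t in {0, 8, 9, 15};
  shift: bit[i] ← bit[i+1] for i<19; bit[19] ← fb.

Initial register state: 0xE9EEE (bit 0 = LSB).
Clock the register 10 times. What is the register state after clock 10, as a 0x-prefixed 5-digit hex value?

reg_0 = 0xE9EEE
clock 1: out=0, reg = 0x74F77
clock 2: out=1, reg = 0xBA7BB
clock 3: out=1, reg = 0x5D3DD
clock 4: out=1, reg = 0x2E9EE
clock 5: out=0, reg = 0x174F7
clock 6: out=1, reg = 0x8BA7B
clock 7: out=1, reg = 0xC5D3D
clock 8: out=1, reg = 0x62E9E
clock 9: out=0, reg = 0xB174F
clock 10: out=1, reg = 0xD8BA7

0xD8BA7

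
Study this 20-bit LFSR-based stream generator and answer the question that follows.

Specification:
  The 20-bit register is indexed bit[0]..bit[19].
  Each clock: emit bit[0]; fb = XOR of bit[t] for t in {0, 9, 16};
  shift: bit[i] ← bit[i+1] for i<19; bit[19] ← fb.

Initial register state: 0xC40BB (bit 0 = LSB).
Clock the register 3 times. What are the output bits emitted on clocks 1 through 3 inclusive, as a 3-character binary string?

110

reg_0 = 0xC40BB
clock 1: out=1, reg = 0xE205D
clock 2: out=1, reg = 0xF102E
clock 3: out=0, reg = 0xF8817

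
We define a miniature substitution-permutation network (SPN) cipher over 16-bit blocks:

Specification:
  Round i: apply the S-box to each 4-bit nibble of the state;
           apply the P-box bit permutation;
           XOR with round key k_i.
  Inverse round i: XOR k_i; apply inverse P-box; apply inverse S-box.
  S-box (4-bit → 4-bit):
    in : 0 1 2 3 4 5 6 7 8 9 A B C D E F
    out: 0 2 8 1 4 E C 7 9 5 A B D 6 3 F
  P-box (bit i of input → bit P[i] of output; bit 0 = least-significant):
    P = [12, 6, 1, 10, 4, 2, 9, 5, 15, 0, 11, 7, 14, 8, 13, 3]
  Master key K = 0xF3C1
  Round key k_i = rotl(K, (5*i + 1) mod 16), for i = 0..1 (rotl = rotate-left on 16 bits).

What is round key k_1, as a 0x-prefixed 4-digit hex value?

0xF07C

K = 0xF3C1
k_0 = rotl(K, (5*0+1) mod 16) = rotl(K, 1) = 0xE783
k_1 = rotl(K, (5*1+1) mod 16) = rotl(K, 6) = 0xF07C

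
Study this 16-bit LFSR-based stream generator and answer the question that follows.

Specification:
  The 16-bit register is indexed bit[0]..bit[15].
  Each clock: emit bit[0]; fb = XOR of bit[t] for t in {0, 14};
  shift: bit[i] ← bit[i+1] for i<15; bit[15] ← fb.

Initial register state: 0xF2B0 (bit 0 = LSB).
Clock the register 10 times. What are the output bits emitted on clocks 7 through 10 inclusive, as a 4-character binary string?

reg_0 = 0xF2B0
clock 1: out=0, reg = 0xF958
clock 2: out=0, reg = 0xFCAC
clock 3: out=0, reg = 0xFE56
clock 4: out=0, reg = 0xFF2B
clock 5: out=1, reg = 0x7F95
clock 6: out=1, reg = 0x3FCA
clock 7: out=0, reg = 0x1FE5
clock 8: out=1, reg = 0x8FF2
clock 9: out=0, reg = 0x47F9
clock 10: out=1, reg = 0x23FC

0101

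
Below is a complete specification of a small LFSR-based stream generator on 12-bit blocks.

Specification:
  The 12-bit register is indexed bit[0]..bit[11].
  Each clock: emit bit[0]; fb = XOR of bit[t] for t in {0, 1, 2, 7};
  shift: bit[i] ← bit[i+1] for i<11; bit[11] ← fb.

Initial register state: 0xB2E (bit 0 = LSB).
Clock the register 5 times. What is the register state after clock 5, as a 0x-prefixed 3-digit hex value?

reg_0 = 0xB2E
clock 1: out=0, reg = 0x597
clock 2: out=1, reg = 0x2CB
clock 3: out=1, reg = 0x965
clock 4: out=1, reg = 0x4B2
clock 5: out=0, reg = 0x259

0x259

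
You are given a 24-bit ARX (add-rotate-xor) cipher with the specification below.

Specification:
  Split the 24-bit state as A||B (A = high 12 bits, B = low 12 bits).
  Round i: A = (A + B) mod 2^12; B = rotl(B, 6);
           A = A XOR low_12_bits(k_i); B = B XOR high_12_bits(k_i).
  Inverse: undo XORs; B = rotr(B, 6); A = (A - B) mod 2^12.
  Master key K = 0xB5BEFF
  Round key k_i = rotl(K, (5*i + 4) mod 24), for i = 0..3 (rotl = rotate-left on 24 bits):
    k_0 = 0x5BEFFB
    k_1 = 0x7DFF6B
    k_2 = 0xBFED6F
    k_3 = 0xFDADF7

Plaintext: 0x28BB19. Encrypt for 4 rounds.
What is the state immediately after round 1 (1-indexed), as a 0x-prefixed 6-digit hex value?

s_0 = plaintext = 0x28BB19
s_1 = Round(s_0, k_0) = 0x25F3D2
s_2 = Round(s_1, k_1) = 0x95A350
s_3 = Round(s_2, k_2) = 0x1C5FF3
s_4 = Round(s_3, k_3) = 0xC4F325

0x25F3D2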